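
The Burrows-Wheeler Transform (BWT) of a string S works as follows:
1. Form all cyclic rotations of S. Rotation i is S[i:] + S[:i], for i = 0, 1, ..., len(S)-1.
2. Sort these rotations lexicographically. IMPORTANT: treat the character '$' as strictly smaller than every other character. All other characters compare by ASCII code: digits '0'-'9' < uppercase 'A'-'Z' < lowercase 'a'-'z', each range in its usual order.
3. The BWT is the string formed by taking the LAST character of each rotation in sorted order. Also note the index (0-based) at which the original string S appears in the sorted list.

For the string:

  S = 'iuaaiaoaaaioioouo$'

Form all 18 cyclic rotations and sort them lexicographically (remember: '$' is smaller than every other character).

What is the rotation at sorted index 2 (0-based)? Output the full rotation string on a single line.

Answer: aaiaoaaaioioouo$iu

Derivation:
All 18 rotations (rotation i = S[i:]+S[:i]):
  rot[0] = iuaaiaoaaaioioouo$
  rot[1] = uaaiaoaaaioioouo$i
  rot[2] = aaiaoaaaioioouo$iu
  rot[3] = aiaoaaaioioouo$iua
  rot[4] = iaoaaaioioouo$iuaa
  rot[5] = aoaaaioioouo$iuaai
  rot[6] = oaaaioioouo$iuaaia
  rot[7] = aaaioioouo$iuaaiao
  rot[8] = aaioioouo$iuaaiaoa
  rot[9] = aioioouo$iuaaiaoaa
  rot[10] = ioioouo$iuaaiaoaaa
  rot[11] = oioouo$iuaaiaoaaai
  rot[12] = ioouo$iuaaiaoaaaio
  rot[13] = oouo$iuaaiaoaaaioi
  rot[14] = ouo$iuaaiaoaaaioio
  rot[15] = uo$iuaaiaoaaaioioo
  rot[16] = o$iuaaiaoaaaioioou
  rot[17] = $iuaaiaoaaaioioouo
Sorted (with $ < everything):
  sorted[0] = $iuaaiaoaaaioioouo
  sorted[1] = aaaioioouo$iuaaiao
  sorted[2] = aaiaoaaaioioouo$iu
  sorted[3] = aaioioouo$iuaaiaoa
  sorted[4] = aiaoaaaioioouo$iua
  sorted[5] = aioioouo$iuaaiaoaa
  sorted[6] = aoaaaioioouo$iuaai
  sorted[7] = iaoaaaioioouo$iuaa
  sorted[8] = ioioouo$iuaaiaoaaa
  sorted[9] = ioouo$iuaaiaoaaaio
  sorted[10] = iuaaiaoaaaioioouo$
  sorted[11] = o$iuaaiaoaaaioioou
  sorted[12] = oaaaioioouo$iuaaia
  sorted[13] = oioouo$iuaaiaoaaai
  sorted[14] = oouo$iuaaiaoaaaioi
  sorted[15] = ouo$iuaaiaoaaaioio
  sorted[16] = uaaiaoaaaioioouo$i
  sorted[17] = uo$iuaaiaoaaaioioo
sorted[2] = aaiaoaaaioioouo$iu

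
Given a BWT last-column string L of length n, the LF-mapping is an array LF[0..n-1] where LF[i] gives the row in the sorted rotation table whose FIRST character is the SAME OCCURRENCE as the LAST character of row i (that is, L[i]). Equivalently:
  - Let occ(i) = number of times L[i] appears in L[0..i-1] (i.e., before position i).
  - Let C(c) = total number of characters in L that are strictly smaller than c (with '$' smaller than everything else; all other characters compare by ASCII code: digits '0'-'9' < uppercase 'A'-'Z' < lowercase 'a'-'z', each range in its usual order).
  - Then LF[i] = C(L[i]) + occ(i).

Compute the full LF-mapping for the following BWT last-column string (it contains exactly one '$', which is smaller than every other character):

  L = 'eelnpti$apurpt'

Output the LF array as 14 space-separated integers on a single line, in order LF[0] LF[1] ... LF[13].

Char counts: '$':1, 'a':1, 'e':2, 'i':1, 'l':1, 'n':1, 'p':3, 'r':1, 't':2, 'u':1
C (first-col start): C('$')=0, C('a')=1, C('e')=2, C('i')=4, C('l')=5, C('n')=6, C('p')=7, C('r')=10, C('t')=11, C('u')=13
L[0]='e': occ=0, LF[0]=C('e')+0=2+0=2
L[1]='e': occ=1, LF[1]=C('e')+1=2+1=3
L[2]='l': occ=0, LF[2]=C('l')+0=5+0=5
L[3]='n': occ=0, LF[3]=C('n')+0=6+0=6
L[4]='p': occ=0, LF[4]=C('p')+0=7+0=7
L[5]='t': occ=0, LF[5]=C('t')+0=11+0=11
L[6]='i': occ=0, LF[6]=C('i')+0=4+0=4
L[7]='$': occ=0, LF[7]=C('$')+0=0+0=0
L[8]='a': occ=0, LF[8]=C('a')+0=1+0=1
L[9]='p': occ=1, LF[9]=C('p')+1=7+1=8
L[10]='u': occ=0, LF[10]=C('u')+0=13+0=13
L[11]='r': occ=0, LF[11]=C('r')+0=10+0=10
L[12]='p': occ=2, LF[12]=C('p')+2=7+2=9
L[13]='t': occ=1, LF[13]=C('t')+1=11+1=12

Answer: 2 3 5 6 7 11 4 0 1 8 13 10 9 12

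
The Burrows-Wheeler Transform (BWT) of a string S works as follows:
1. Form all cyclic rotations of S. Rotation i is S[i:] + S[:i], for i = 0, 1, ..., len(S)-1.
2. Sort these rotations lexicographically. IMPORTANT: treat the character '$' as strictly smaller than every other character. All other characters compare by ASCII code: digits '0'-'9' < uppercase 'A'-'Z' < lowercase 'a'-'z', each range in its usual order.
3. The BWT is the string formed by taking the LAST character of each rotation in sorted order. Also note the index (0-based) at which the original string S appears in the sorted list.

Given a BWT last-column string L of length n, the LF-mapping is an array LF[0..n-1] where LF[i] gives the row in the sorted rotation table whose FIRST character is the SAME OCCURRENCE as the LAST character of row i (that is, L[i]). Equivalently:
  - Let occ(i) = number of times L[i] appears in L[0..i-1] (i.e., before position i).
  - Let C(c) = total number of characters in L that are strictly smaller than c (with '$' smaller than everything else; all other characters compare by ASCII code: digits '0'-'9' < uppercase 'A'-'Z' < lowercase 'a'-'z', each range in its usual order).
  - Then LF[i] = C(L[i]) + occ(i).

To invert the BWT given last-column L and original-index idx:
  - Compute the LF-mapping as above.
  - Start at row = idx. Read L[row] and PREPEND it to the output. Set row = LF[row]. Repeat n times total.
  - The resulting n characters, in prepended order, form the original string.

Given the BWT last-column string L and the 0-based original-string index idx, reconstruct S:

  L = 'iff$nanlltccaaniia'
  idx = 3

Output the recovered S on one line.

Answer: alfalfacincinnati$

Derivation:
LF mapping: 9 7 8 0 14 1 15 12 13 17 5 6 2 3 16 10 11 4
Walk LF starting at row 3, prepending L[row]:
  step 1: row=3, L[3]='$', prepend. Next row=LF[3]=0
  step 2: row=0, L[0]='i', prepend. Next row=LF[0]=9
  step 3: row=9, L[9]='t', prepend. Next row=LF[9]=17
  step 4: row=17, L[17]='a', prepend. Next row=LF[17]=4
  step 5: row=4, L[4]='n', prepend. Next row=LF[4]=14
  step 6: row=14, L[14]='n', prepend. Next row=LF[14]=16
  step 7: row=16, L[16]='i', prepend. Next row=LF[16]=11
  step 8: row=11, L[11]='c', prepend. Next row=LF[11]=6
  step 9: row=6, L[6]='n', prepend. Next row=LF[6]=15
  step 10: row=15, L[15]='i', prepend. Next row=LF[15]=10
  step 11: row=10, L[10]='c', prepend. Next row=LF[10]=5
  step 12: row=5, L[5]='a', prepend. Next row=LF[5]=1
  step 13: row=1, L[1]='f', prepend. Next row=LF[1]=7
  step 14: row=7, L[7]='l', prepend. Next row=LF[7]=12
  step 15: row=12, L[12]='a', prepend. Next row=LF[12]=2
  step 16: row=2, L[2]='f', prepend. Next row=LF[2]=8
  step 17: row=8, L[8]='l', prepend. Next row=LF[8]=13
  step 18: row=13, L[13]='a', prepend. Next row=LF[13]=3
Reversed output: alfalfacincinnati$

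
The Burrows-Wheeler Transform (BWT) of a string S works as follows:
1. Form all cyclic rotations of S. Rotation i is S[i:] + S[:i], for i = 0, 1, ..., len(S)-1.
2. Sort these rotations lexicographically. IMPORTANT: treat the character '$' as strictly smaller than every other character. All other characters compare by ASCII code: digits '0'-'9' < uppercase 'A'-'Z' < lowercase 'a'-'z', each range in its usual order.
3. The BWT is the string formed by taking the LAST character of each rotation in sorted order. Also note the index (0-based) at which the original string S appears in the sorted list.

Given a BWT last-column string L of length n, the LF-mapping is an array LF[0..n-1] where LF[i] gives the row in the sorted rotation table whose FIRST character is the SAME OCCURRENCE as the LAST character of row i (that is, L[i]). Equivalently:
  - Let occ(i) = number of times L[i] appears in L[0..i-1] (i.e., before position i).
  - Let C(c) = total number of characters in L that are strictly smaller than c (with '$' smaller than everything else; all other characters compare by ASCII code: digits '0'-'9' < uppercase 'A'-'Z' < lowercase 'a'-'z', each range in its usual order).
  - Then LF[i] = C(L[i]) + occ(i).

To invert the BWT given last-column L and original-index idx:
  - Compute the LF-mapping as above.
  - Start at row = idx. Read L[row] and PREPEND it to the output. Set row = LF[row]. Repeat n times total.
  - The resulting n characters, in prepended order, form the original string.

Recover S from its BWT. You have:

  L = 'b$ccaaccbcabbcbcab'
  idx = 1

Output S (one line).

Answer: aaccbbcabccbcbcab$

Derivation:
LF mapping: 5 0 11 12 1 2 13 14 6 15 3 7 8 16 9 17 4 10
Walk LF starting at row 1, prepending L[row]:
  step 1: row=1, L[1]='$', prepend. Next row=LF[1]=0
  step 2: row=0, L[0]='b', prepend. Next row=LF[0]=5
  step 3: row=5, L[5]='a', prepend. Next row=LF[5]=2
  step 4: row=2, L[2]='c', prepend. Next row=LF[2]=11
  step 5: row=11, L[11]='b', prepend. Next row=LF[11]=7
  step 6: row=7, L[7]='c', prepend. Next row=LF[7]=14
  step 7: row=14, L[14]='b', prepend. Next row=LF[14]=9
  step 8: row=9, L[9]='c', prepend. Next row=LF[9]=15
  step 9: row=15, L[15]='c', prepend. Next row=LF[15]=17
  step 10: row=17, L[17]='b', prepend. Next row=LF[17]=10
  step 11: row=10, L[10]='a', prepend. Next row=LF[10]=3
  step 12: row=3, L[3]='c', prepend. Next row=LF[3]=12
  step 13: row=12, L[12]='b', prepend. Next row=LF[12]=8
  step 14: row=8, L[8]='b', prepend. Next row=LF[8]=6
  step 15: row=6, L[6]='c', prepend. Next row=LF[6]=13
  step 16: row=13, L[13]='c', prepend. Next row=LF[13]=16
  step 17: row=16, L[16]='a', prepend. Next row=LF[16]=4
  step 18: row=4, L[4]='a', prepend. Next row=LF[4]=1
Reversed output: aaccbbcabccbcbcab$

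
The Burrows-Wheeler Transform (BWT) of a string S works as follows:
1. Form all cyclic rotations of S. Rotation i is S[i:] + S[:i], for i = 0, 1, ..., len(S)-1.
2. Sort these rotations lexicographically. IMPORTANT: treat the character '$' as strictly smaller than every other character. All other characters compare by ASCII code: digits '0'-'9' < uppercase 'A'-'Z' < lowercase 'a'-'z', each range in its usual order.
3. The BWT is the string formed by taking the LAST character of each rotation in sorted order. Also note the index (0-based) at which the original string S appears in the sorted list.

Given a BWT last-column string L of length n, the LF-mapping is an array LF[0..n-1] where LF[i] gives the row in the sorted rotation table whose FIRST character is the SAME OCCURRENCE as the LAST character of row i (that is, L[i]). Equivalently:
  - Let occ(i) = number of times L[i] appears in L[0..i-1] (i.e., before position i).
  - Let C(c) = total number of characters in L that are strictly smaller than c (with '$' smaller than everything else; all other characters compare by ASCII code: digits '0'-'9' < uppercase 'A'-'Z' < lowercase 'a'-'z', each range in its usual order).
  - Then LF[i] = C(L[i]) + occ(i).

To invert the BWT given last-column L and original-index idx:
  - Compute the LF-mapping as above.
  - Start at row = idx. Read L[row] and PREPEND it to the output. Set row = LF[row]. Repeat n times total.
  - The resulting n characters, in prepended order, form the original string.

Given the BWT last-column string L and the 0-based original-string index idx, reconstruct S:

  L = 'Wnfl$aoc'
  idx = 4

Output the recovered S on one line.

Answer: falconW$

Derivation:
LF mapping: 1 6 4 5 0 2 7 3
Walk LF starting at row 4, prepending L[row]:
  step 1: row=4, L[4]='$', prepend. Next row=LF[4]=0
  step 2: row=0, L[0]='W', prepend. Next row=LF[0]=1
  step 3: row=1, L[1]='n', prepend. Next row=LF[1]=6
  step 4: row=6, L[6]='o', prepend. Next row=LF[6]=7
  step 5: row=7, L[7]='c', prepend. Next row=LF[7]=3
  step 6: row=3, L[3]='l', prepend. Next row=LF[3]=5
  step 7: row=5, L[5]='a', prepend. Next row=LF[5]=2
  step 8: row=2, L[2]='f', prepend. Next row=LF[2]=4
Reversed output: falconW$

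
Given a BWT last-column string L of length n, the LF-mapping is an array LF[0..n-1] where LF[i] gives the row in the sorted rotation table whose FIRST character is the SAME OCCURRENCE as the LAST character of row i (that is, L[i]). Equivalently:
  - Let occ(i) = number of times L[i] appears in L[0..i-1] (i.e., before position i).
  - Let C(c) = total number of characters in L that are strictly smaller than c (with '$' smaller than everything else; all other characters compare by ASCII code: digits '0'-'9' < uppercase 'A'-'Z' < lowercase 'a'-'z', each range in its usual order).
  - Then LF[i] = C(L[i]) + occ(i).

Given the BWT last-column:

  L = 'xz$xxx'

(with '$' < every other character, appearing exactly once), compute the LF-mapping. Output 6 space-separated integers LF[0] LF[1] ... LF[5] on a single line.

Answer: 1 5 0 2 3 4

Derivation:
Char counts: '$':1, 'x':4, 'z':1
C (first-col start): C('$')=0, C('x')=1, C('z')=5
L[0]='x': occ=0, LF[0]=C('x')+0=1+0=1
L[1]='z': occ=0, LF[1]=C('z')+0=5+0=5
L[2]='$': occ=0, LF[2]=C('$')+0=0+0=0
L[3]='x': occ=1, LF[3]=C('x')+1=1+1=2
L[4]='x': occ=2, LF[4]=C('x')+2=1+2=3
L[5]='x': occ=3, LF[5]=C('x')+3=1+3=4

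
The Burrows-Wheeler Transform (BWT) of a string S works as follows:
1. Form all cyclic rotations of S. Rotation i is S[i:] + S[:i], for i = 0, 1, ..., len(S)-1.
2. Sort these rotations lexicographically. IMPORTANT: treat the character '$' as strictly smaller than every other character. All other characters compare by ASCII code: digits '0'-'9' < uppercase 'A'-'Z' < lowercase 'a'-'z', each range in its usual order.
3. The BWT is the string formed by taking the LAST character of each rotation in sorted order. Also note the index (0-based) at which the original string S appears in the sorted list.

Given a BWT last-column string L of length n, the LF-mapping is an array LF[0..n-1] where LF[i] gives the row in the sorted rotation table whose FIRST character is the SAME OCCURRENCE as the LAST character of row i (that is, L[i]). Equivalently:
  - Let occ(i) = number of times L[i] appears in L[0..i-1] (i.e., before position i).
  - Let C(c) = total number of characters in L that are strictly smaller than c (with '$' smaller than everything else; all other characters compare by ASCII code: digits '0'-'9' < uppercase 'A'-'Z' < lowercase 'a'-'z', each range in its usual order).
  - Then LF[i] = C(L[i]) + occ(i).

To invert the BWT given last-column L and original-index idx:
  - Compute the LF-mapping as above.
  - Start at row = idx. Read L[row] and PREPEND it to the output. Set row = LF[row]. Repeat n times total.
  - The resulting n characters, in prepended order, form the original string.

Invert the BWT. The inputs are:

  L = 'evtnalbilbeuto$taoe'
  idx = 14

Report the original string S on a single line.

Answer: tattoounbelievable$

Derivation:
LF mapping: 5 18 14 11 1 9 3 8 10 4 6 17 15 12 0 16 2 13 7
Walk LF starting at row 14, prepending L[row]:
  step 1: row=14, L[14]='$', prepend. Next row=LF[14]=0
  step 2: row=0, L[0]='e', prepend. Next row=LF[0]=5
  step 3: row=5, L[5]='l', prepend. Next row=LF[5]=9
  step 4: row=9, L[9]='b', prepend. Next row=LF[9]=4
  step 5: row=4, L[4]='a', prepend. Next row=LF[4]=1
  step 6: row=1, L[1]='v', prepend. Next row=LF[1]=18
  step 7: row=18, L[18]='e', prepend. Next row=LF[18]=7
  step 8: row=7, L[7]='i', prepend. Next row=LF[7]=8
  step 9: row=8, L[8]='l', prepend. Next row=LF[8]=10
  step 10: row=10, L[10]='e', prepend. Next row=LF[10]=6
  step 11: row=6, L[6]='b', prepend. Next row=LF[6]=3
  step 12: row=3, L[3]='n', prepend. Next row=LF[3]=11
  step 13: row=11, L[11]='u', prepend. Next row=LF[11]=17
  step 14: row=17, L[17]='o', prepend. Next row=LF[17]=13
  step 15: row=13, L[13]='o', prepend. Next row=LF[13]=12
  step 16: row=12, L[12]='t', prepend. Next row=LF[12]=15
  step 17: row=15, L[15]='t', prepend. Next row=LF[15]=16
  step 18: row=16, L[16]='a', prepend. Next row=LF[16]=2
  step 19: row=2, L[2]='t', prepend. Next row=LF[2]=14
Reversed output: tattoounbelievable$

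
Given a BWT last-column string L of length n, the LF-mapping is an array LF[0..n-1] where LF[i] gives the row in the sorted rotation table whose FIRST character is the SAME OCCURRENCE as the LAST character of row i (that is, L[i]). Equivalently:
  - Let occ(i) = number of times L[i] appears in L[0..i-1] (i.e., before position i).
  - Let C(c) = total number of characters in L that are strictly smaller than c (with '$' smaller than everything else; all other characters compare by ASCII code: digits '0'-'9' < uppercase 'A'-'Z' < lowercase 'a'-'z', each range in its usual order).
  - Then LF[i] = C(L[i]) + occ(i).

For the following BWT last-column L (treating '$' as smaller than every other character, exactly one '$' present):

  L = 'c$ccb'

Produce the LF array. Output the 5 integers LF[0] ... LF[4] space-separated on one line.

Answer: 2 0 3 4 1

Derivation:
Char counts: '$':1, 'b':1, 'c':3
C (first-col start): C('$')=0, C('b')=1, C('c')=2
L[0]='c': occ=0, LF[0]=C('c')+0=2+0=2
L[1]='$': occ=0, LF[1]=C('$')+0=0+0=0
L[2]='c': occ=1, LF[2]=C('c')+1=2+1=3
L[3]='c': occ=2, LF[3]=C('c')+2=2+2=4
L[4]='b': occ=0, LF[4]=C('b')+0=1+0=1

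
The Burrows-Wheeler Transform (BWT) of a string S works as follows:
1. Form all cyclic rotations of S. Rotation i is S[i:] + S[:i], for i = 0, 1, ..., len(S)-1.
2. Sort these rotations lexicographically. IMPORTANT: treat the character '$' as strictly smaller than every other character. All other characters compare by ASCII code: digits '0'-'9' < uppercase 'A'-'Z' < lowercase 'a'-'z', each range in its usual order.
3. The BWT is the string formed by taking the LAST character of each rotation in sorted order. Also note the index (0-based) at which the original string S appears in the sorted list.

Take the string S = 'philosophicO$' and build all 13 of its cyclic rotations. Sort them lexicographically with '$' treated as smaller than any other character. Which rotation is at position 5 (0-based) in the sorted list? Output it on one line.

Answer: icO$philosoph

Derivation:
All 13 rotations (rotation i = S[i:]+S[:i]):
  rot[0] = philosophicO$
  rot[1] = hilosophicO$p
  rot[2] = ilosophicO$ph
  rot[3] = losophicO$phi
  rot[4] = osophicO$phil
  rot[5] = sophicO$philo
  rot[6] = ophicO$philos
  rot[7] = phicO$philoso
  rot[8] = hicO$philosop
  rot[9] = icO$philosoph
  rot[10] = cO$philosophi
  rot[11] = O$philosophic
  rot[12] = $philosophicO
Sorted (with $ < everything):
  sorted[0] = $philosophicO
  sorted[1] = O$philosophic
  sorted[2] = cO$philosophi
  sorted[3] = hicO$philosop
  sorted[4] = hilosophicO$p
  sorted[5] = icO$philosoph
  sorted[6] = ilosophicO$ph
  sorted[7] = losophicO$phi
  sorted[8] = ophicO$philos
  sorted[9] = osophicO$phil
  sorted[10] = phicO$philoso
  sorted[11] = philosophicO$
  sorted[12] = sophicO$philo
sorted[5] = icO$philosoph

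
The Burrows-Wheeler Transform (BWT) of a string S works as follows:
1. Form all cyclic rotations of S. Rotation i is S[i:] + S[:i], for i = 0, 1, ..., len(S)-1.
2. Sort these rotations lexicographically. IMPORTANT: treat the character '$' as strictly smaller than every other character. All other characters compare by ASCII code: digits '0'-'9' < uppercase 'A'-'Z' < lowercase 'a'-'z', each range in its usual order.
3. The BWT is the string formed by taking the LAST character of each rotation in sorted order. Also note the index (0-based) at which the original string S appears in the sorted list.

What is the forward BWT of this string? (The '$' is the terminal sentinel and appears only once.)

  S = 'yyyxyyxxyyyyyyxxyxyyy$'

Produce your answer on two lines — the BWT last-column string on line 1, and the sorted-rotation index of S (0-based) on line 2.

Answer: yyyxyyxyyyyxyyxyxy$yyx
18

Derivation:
All 22 rotations (rotation i = S[i:]+S[:i]):
  rot[0] = yyyxyyxxyyyyyyxxyxyyy$
  rot[1] = yyxyyxxyyyyyyxxyxyyy$y
  rot[2] = yxyyxxyyyyyyxxyxyyy$yy
  rot[3] = xyyxxyyyyyyxxyxyyy$yyy
  rot[4] = yyxxyyyyyyxxyxyyy$yyyx
  rot[5] = yxxyyyyyyxxyxyyy$yyyxy
  rot[6] = xxyyyyyyxxyxyyy$yyyxyy
  rot[7] = xyyyyyyxxyxyyy$yyyxyyx
  rot[8] = yyyyyyxxyxyyy$yyyxyyxx
  rot[9] = yyyyyxxyxyyy$yyyxyyxxy
  rot[10] = yyyyxxyxyyy$yyyxyyxxyy
  rot[11] = yyyxxyxyyy$yyyxyyxxyyy
  rot[12] = yyxxyxyyy$yyyxyyxxyyyy
  rot[13] = yxxyxyyy$yyyxyyxxyyyyy
  rot[14] = xxyxyyy$yyyxyyxxyyyyyy
  rot[15] = xyxyyy$yyyxyyxxyyyyyyx
  rot[16] = yxyyy$yyyxyyxxyyyyyyxx
  rot[17] = xyyy$yyyxyyxxyyyyyyxxy
  rot[18] = yyy$yyyxyyxxyyyyyyxxyx
  rot[19] = yy$yyyxyyxxyyyyyyxxyxy
  rot[20] = y$yyyxyyxxyyyyyyxxyxyy
  rot[21] = $yyyxyyxxyyyyyyxxyxyyy
Sorted (with $ < everything):
  sorted[0] = $yyyxyyxxyyyyyyxxyxyyy  (last char: 'y')
  sorted[1] = xxyxyyy$yyyxyyxxyyyyyy  (last char: 'y')
  sorted[2] = xxyyyyyyxxyxyyy$yyyxyy  (last char: 'y')
  sorted[3] = xyxyyy$yyyxyyxxyyyyyyx  (last char: 'x')
  sorted[4] = xyyxxyyyyyyxxyxyyy$yyy  (last char: 'y')
  sorted[5] = xyyy$yyyxyyxxyyyyyyxxy  (last char: 'y')
  sorted[6] = xyyyyyyxxyxyyy$yyyxyyx  (last char: 'x')
  sorted[7] = y$yyyxyyxxyyyyyyxxyxyy  (last char: 'y')
  sorted[8] = yxxyxyyy$yyyxyyxxyyyyy  (last char: 'y')
  sorted[9] = yxxyyyyyyxxyxyyy$yyyxy  (last char: 'y')
  sorted[10] = yxyyxxyyyyyyxxyxyyy$yy  (last char: 'y')
  sorted[11] = yxyyy$yyyxyyxxyyyyyyxx  (last char: 'x')
  sorted[12] = yy$yyyxyyxxyyyyyyxxyxy  (last char: 'y')
  sorted[13] = yyxxyxyyy$yyyxyyxxyyyy  (last char: 'y')
  sorted[14] = yyxxyyyyyyxxyxyyy$yyyx  (last char: 'x')
  sorted[15] = yyxyyxxyyyyyyxxyxyyy$y  (last char: 'y')
  sorted[16] = yyy$yyyxyyxxyyyyyyxxyx  (last char: 'x')
  sorted[17] = yyyxxyxyyy$yyyxyyxxyyy  (last char: 'y')
  sorted[18] = yyyxyyxxyyyyyyxxyxyyy$  (last char: '$')
  sorted[19] = yyyyxxyxyyy$yyyxyyxxyy  (last char: 'y')
  sorted[20] = yyyyyxxyxyyy$yyyxyyxxy  (last char: 'y')
  sorted[21] = yyyyyyxxyxyyy$yyyxyyxx  (last char: 'x')
Last column: yyyxyyxyyyyxyyxyxy$yyx
Original string S is at sorted index 18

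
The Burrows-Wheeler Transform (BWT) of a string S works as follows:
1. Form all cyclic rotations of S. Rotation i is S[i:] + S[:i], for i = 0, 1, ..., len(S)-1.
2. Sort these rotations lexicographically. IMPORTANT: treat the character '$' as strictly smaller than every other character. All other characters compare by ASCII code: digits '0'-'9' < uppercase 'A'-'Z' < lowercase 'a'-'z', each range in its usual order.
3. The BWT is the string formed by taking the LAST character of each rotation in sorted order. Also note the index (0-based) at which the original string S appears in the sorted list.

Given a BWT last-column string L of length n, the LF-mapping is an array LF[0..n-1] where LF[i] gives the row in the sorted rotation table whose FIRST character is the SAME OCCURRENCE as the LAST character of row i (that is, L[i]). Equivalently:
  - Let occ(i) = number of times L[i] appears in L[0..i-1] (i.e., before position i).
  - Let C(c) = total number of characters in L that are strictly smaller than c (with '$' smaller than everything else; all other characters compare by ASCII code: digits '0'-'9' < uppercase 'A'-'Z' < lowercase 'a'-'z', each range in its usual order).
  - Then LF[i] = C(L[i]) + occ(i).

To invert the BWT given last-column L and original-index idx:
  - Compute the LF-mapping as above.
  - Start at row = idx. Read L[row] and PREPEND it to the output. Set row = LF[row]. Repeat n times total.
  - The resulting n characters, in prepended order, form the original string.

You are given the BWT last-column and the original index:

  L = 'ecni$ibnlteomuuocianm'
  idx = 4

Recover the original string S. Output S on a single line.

LF mapping: 5 3 13 7 0 8 2 14 10 18 6 16 11 19 20 17 4 9 1 15 12
Walk LF starting at row 4, prepending L[row]:
  step 1: row=4, L[4]='$', prepend. Next row=LF[4]=0
  step 2: row=0, L[0]='e', prepend. Next row=LF[0]=5
  step 3: row=5, L[5]='i', prepend. Next row=LF[5]=8
  step 4: row=8, L[8]='l', prepend. Next row=LF[8]=10
  step 5: row=10, L[10]='e', prepend. Next row=LF[10]=6
  step 6: row=6, L[6]='b', prepend. Next row=LF[6]=2
  step 7: row=2, L[2]='n', prepend. Next row=LF[2]=13
  step 8: row=13, L[13]='u', prepend. Next row=LF[13]=19
  step 9: row=19, L[19]='n', prepend. Next row=LF[19]=15
  step 10: row=15, L[15]='o', prepend. Next row=LF[15]=17
  step 11: row=17, L[17]='i', prepend. Next row=LF[17]=9
  step 12: row=9, L[9]='t', prepend. Next row=LF[9]=18
  step 13: row=18, L[18]='a', prepend. Next row=LF[18]=1
  step 14: row=1, L[1]='c', prepend. Next row=LF[1]=3
  step 15: row=3, L[3]='i', prepend. Next row=LF[3]=7
  step 16: row=7, L[7]='n', prepend. Next row=LF[7]=14
  step 17: row=14, L[14]='u', prepend. Next row=LF[14]=20
  step 18: row=20, L[20]='m', prepend. Next row=LF[20]=12
  step 19: row=12, L[12]='m', prepend. Next row=LF[12]=11
  step 20: row=11, L[11]='o', prepend. Next row=LF[11]=16
  step 21: row=16, L[16]='c', prepend. Next row=LF[16]=4
Reversed output: communicationunbelie$

Answer: communicationunbelie$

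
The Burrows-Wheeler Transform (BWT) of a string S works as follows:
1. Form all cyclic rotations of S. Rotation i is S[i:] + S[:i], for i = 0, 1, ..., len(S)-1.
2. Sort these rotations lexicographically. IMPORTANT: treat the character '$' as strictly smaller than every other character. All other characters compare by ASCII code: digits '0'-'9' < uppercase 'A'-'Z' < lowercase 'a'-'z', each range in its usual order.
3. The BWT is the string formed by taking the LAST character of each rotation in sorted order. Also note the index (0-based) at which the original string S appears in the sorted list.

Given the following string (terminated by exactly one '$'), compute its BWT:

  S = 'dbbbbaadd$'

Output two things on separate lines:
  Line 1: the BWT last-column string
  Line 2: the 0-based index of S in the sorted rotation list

All 10 rotations (rotation i = S[i:]+S[:i]):
  rot[0] = dbbbbaadd$
  rot[1] = bbbbaadd$d
  rot[2] = bbbaadd$db
  rot[3] = bbaadd$dbb
  rot[4] = baadd$dbbb
  rot[5] = aadd$dbbbb
  rot[6] = add$dbbbba
  rot[7] = dd$dbbbbaa
  rot[8] = d$dbbbbaad
  rot[9] = $dbbbbaadd
Sorted (with $ < everything):
  sorted[0] = $dbbbbaadd  (last char: 'd')
  sorted[1] = aadd$dbbbb  (last char: 'b')
  sorted[2] = add$dbbbba  (last char: 'a')
  sorted[3] = baadd$dbbb  (last char: 'b')
  sorted[4] = bbaadd$dbb  (last char: 'b')
  sorted[5] = bbbaadd$db  (last char: 'b')
  sorted[6] = bbbbaadd$d  (last char: 'd')
  sorted[7] = d$dbbbbaad  (last char: 'd')
  sorted[8] = dbbbbaadd$  (last char: '$')
  sorted[9] = dd$dbbbbaa  (last char: 'a')
Last column: dbabbbdd$a
Original string S is at sorted index 8

Answer: dbabbbdd$a
8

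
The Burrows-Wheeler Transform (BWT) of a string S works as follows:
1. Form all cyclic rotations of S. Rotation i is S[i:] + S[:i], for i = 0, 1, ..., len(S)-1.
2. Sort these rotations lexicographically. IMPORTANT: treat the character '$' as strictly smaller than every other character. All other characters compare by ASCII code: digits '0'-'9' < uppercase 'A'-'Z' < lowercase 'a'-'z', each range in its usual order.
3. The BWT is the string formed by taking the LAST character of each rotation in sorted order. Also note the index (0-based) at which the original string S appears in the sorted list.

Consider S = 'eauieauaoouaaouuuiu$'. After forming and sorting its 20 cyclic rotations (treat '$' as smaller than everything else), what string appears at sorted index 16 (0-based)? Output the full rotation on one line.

Answer: uieauaoouaaouuuiu$ea

Derivation:
All 20 rotations (rotation i = S[i:]+S[:i]):
  rot[0] = eauieauaoouaaouuuiu$
  rot[1] = auieauaoouaaouuuiu$e
  rot[2] = uieauaoouaaouuuiu$ea
  rot[3] = ieauaoouaaouuuiu$eau
  rot[4] = eauaoouaaouuuiu$eaui
  rot[5] = auaoouaaouuuiu$eauie
  rot[6] = uaoouaaouuuiu$eauiea
  rot[7] = aoouaaouuuiu$eauieau
  rot[8] = oouaaouuuiu$eauieaua
  rot[9] = ouaaouuuiu$eauieauao
  rot[10] = uaaouuuiu$eauieauaoo
  rot[11] = aaouuuiu$eauieauaoou
  rot[12] = aouuuiu$eauieauaooua
  rot[13] = ouuuiu$eauieauaoouaa
  rot[14] = uuuiu$eauieauaoouaao
  rot[15] = uuiu$eauieauaoouaaou
  rot[16] = uiu$eauieauaoouaaouu
  rot[17] = iu$eauieauaoouaaouuu
  rot[18] = u$eauieauaoouaaouuui
  rot[19] = $eauieauaoouaaouuuiu
Sorted (with $ < everything):
  sorted[0] = $eauieauaoouaaouuuiu
  sorted[1] = aaouuuiu$eauieauaoou
  sorted[2] = aoouaaouuuiu$eauieau
  sorted[3] = aouuuiu$eauieauaooua
  sorted[4] = auaoouaaouuuiu$eauie
  sorted[5] = auieauaoouaaouuuiu$e
  sorted[6] = eauaoouaaouuuiu$eaui
  sorted[7] = eauieauaoouaaouuuiu$
  sorted[8] = ieauaoouaaouuuiu$eau
  sorted[9] = iu$eauieauaoouaaouuu
  sorted[10] = oouaaouuuiu$eauieaua
  sorted[11] = ouaaouuuiu$eauieauao
  sorted[12] = ouuuiu$eauieauaoouaa
  sorted[13] = u$eauieauaoouaaouuui
  sorted[14] = uaaouuuiu$eauieauaoo
  sorted[15] = uaoouaaouuuiu$eauiea
  sorted[16] = uieauaoouaaouuuiu$ea
  sorted[17] = uiu$eauieauaoouaaouu
  sorted[18] = uuiu$eauieauaoouaaou
  sorted[19] = uuuiu$eauieauaoouaao
sorted[16] = uieauaoouaaouuuiu$ea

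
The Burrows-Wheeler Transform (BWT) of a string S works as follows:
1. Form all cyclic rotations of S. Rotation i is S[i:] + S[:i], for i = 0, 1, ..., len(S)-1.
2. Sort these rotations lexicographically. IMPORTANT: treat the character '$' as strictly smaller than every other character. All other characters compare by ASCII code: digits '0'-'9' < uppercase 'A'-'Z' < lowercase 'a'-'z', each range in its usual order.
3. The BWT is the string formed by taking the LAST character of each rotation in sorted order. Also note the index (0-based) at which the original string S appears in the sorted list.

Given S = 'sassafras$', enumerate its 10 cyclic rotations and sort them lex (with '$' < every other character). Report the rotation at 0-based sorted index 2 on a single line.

All 10 rotations (rotation i = S[i:]+S[:i]):
  rot[0] = sassafras$
  rot[1] = assafras$s
  rot[2] = ssafras$sa
  rot[3] = safras$sas
  rot[4] = afras$sass
  rot[5] = fras$sassa
  rot[6] = ras$sassaf
  rot[7] = as$sassafr
  rot[8] = s$sassafra
  rot[9] = $sassafras
Sorted (with $ < everything):
  sorted[0] = $sassafras
  sorted[1] = afras$sass
  sorted[2] = as$sassafr
  sorted[3] = assafras$s
  sorted[4] = fras$sassa
  sorted[5] = ras$sassaf
  sorted[6] = s$sassafra
  sorted[7] = safras$sas
  sorted[8] = sassafras$
  sorted[9] = ssafras$sa
sorted[2] = as$sassafr

Answer: as$sassafr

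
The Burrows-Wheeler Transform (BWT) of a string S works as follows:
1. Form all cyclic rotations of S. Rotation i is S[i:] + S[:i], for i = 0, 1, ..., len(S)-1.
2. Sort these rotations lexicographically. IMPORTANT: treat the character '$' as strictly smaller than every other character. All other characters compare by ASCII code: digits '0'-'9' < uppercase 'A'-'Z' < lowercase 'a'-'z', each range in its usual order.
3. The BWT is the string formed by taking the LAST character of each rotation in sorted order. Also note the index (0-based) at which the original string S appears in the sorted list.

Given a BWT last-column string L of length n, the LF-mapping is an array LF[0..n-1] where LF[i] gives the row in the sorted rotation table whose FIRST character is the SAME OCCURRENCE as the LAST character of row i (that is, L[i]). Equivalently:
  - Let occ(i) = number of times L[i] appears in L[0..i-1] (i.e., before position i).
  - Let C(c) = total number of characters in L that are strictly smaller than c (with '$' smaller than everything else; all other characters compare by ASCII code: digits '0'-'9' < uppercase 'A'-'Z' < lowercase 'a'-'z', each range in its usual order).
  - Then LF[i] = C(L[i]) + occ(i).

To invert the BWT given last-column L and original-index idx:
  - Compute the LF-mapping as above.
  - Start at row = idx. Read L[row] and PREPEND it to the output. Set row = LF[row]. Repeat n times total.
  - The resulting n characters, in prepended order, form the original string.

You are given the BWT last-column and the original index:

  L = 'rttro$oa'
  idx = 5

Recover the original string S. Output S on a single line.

LF mapping: 4 6 7 5 2 0 3 1
Walk LF starting at row 5, prepending L[row]:
  step 1: row=5, L[5]='$', prepend. Next row=LF[5]=0
  step 2: row=0, L[0]='r', prepend. Next row=LF[0]=4
  step 3: row=4, L[4]='o', prepend. Next row=LF[4]=2
  step 4: row=2, L[2]='t', prepend. Next row=LF[2]=7
  step 5: row=7, L[7]='a', prepend. Next row=LF[7]=1
  step 6: row=1, L[1]='t', prepend. Next row=LF[1]=6
  step 7: row=6, L[6]='o', prepend. Next row=LF[6]=3
  step 8: row=3, L[3]='r', prepend. Next row=LF[3]=5
Reversed output: rotator$

Answer: rotator$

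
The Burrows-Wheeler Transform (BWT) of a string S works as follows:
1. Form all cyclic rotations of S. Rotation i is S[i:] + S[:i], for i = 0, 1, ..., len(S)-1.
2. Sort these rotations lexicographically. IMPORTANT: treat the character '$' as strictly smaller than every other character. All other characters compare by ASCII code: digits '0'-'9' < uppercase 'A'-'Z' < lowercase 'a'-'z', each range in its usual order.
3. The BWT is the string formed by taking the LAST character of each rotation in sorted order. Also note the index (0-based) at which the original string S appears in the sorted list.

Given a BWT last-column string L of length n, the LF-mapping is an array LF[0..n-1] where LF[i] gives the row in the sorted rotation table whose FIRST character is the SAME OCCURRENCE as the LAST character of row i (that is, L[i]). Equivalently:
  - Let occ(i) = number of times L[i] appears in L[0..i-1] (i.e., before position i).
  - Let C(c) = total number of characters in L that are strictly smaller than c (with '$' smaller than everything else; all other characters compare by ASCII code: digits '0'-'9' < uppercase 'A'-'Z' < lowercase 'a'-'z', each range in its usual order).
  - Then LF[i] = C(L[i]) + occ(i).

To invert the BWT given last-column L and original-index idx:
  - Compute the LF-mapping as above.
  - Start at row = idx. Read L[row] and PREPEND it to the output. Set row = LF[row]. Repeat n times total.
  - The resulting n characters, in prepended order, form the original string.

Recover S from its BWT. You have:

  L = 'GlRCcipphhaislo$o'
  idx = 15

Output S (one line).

Answer: philosophicalCRG$

Derivation:
LF mapping: 2 10 3 1 5 8 14 15 6 7 4 9 16 11 12 0 13
Walk LF starting at row 15, prepending L[row]:
  step 1: row=15, L[15]='$', prepend. Next row=LF[15]=0
  step 2: row=0, L[0]='G', prepend. Next row=LF[0]=2
  step 3: row=2, L[2]='R', prepend. Next row=LF[2]=3
  step 4: row=3, L[3]='C', prepend. Next row=LF[3]=1
  step 5: row=1, L[1]='l', prepend. Next row=LF[1]=10
  step 6: row=10, L[10]='a', prepend. Next row=LF[10]=4
  step 7: row=4, L[4]='c', prepend. Next row=LF[4]=5
  step 8: row=5, L[5]='i', prepend. Next row=LF[5]=8
  step 9: row=8, L[8]='h', prepend. Next row=LF[8]=6
  step 10: row=6, L[6]='p', prepend. Next row=LF[6]=14
  step 11: row=14, L[14]='o', prepend. Next row=LF[14]=12
  step 12: row=12, L[12]='s', prepend. Next row=LF[12]=16
  step 13: row=16, L[16]='o', prepend. Next row=LF[16]=13
  step 14: row=13, L[13]='l', prepend. Next row=LF[13]=11
  step 15: row=11, L[11]='i', prepend. Next row=LF[11]=9
  step 16: row=9, L[9]='h', prepend. Next row=LF[9]=7
  step 17: row=7, L[7]='p', prepend. Next row=LF[7]=15
Reversed output: philosophicalCRG$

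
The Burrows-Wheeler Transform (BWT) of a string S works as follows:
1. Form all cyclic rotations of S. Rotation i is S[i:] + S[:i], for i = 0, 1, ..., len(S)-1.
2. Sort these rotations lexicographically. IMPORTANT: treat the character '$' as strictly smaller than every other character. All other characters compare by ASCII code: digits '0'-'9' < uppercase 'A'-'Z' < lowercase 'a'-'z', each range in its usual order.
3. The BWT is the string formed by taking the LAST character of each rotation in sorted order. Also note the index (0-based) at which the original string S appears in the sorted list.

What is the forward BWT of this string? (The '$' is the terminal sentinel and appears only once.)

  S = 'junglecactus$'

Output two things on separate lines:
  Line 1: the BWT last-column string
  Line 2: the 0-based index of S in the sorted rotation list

Answer: scealn$guucjt
6

Derivation:
All 13 rotations (rotation i = S[i:]+S[:i]):
  rot[0] = junglecactus$
  rot[1] = unglecactus$j
  rot[2] = nglecactus$ju
  rot[3] = glecactus$jun
  rot[4] = lecactus$jung
  rot[5] = ecactus$jungl
  rot[6] = cactus$jungle
  rot[7] = actus$junglec
  rot[8] = ctus$jungleca
  rot[9] = tus$junglecac
  rot[10] = us$junglecact
  rot[11] = s$junglecactu
  rot[12] = $junglecactus
Sorted (with $ < everything):
  sorted[0] = $junglecactus  (last char: 's')
  sorted[1] = actus$junglec  (last char: 'c')
  sorted[2] = cactus$jungle  (last char: 'e')
  sorted[3] = ctus$jungleca  (last char: 'a')
  sorted[4] = ecactus$jungl  (last char: 'l')
  sorted[5] = glecactus$jun  (last char: 'n')
  sorted[6] = junglecactus$  (last char: '$')
  sorted[7] = lecactus$jung  (last char: 'g')
  sorted[8] = nglecactus$ju  (last char: 'u')
  sorted[9] = s$junglecactu  (last char: 'u')
  sorted[10] = tus$junglecac  (last char: 'c')
  sorted[11] = unglecactus$j  (last char: 'j')
  sorted[12] = us$junglecact  (last char: 't')
Last column: scealn$guucjt
Original string S is at sorted index 6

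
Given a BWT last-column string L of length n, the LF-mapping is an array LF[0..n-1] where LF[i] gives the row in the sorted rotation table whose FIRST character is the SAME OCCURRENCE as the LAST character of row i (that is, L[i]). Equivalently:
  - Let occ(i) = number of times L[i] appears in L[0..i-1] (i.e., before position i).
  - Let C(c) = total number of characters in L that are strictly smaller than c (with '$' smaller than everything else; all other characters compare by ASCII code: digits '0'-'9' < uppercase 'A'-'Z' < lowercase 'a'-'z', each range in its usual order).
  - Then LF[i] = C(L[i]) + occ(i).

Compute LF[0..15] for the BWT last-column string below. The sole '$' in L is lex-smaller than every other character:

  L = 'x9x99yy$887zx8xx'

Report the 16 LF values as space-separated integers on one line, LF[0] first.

Char counts: '$':1, '7':1, '8':3, '9':3, 'x':5, 'y':2, 'z':1
C (first-col start): C('$')=0, C('7')=1, C('8')=2, C('9')=5, C('x')=8, C('y')=13, C('z')=15
L[0]='x': occ=0, LF[0]=C('x')+0=8+0=8
L[1]='9': occ=0, LF[1]=C('9')+0=5+0=5
L[2]='x': occ=1, LF[2]=C('x')+1=8+1=9
L[3]='9': occ=1, LF[3]=C('9')+1=5+1=6
L[4]='9': occ=2, LF[4]=C('9')+2=5+2=7
L[5]='y': occ=0, LF[5]=C('y')+0=13+0=13
L[6]='y': occ=1, LF[6]=C('y')+1=13+1=14
L[7]='$': occ=0, LF[7]=C('$')+0=0+0=0
L[8]='8': occ=0, LF[8]=C('8')+0=2+0=2
L[9]='8': occ=1, LF[9]=C('8')+1=2+1=3
L[10]='7': occ=0, LF[10]=C('7')+0=1+0=1
L[11]='z': occ=0, LF[11]=C('z')+0=15+0=15
L[12]='x': occ=2, LF[12]=C('x')+2=8+2=10
L[13]='8': occ=2, LF[13]=C('8')+2=2+2=4
L[14]='x': occ=3, LF[14]=C('x')+3=8+3=11
L[15]='x': occ=4, LF[15]=C('x')+4=8+4=12

Answer: 8 5 9 6 7 13 14 0 2 3 1 15 10 4 11 12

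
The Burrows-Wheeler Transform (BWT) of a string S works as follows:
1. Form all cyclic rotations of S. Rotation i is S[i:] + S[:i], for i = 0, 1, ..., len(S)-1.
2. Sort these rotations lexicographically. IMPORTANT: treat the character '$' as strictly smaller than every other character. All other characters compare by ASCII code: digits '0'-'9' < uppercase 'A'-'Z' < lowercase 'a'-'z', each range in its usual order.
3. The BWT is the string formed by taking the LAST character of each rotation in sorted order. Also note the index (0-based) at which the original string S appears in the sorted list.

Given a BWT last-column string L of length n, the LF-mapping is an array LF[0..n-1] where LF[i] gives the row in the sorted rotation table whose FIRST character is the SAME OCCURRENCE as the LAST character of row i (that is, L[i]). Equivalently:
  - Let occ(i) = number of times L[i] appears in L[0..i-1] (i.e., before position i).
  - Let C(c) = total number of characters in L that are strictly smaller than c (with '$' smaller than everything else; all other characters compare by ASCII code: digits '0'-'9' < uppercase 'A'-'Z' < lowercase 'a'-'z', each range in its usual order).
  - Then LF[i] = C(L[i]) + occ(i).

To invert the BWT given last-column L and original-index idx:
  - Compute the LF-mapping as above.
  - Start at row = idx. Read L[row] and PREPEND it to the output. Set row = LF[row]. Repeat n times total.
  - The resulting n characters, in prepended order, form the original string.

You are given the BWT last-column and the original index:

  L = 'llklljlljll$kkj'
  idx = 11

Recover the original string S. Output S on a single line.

Answer: lklljllkjljkll$

Derivation:
LF mapping: 7 8 4 9 10 1 11 12 2 13 14 0 5 6 3
Walk LF starting at row 11, prepending L[row]:
  step 1: row=11, L[11]='$', prepend. Next row=LF[11]=0
  step 2: row=0, L[0]='l', prepend. Next row=LF[0]=7
  step 3: row=7, L[7]='l', prepend. Next row=LF[7]=12
  step 4: row=12, L[12]='k', prepend. Next row=LF[12]=5
  step 5: row=5, L[5]='j', prepend. Next row=LF[5]=1
  step 6: row=1, L[1]='l', prepend. Next row=LF[1]=8
  step 7: row=8, L[8]='j', prepend. Next row=LF[8]=2
  step 8: row=2, L[2]='k', prepend. Next row=LF[2]=4
  step 9: row=4, L[4]='l', prepend. Next row=LF[4]=10
  step 10: row=10, L[10]='l', prepend. Next row=LF[10]=14
  step 11: row=14, L[14]='j', prepend. Next row=LF[14]=3
  step 12: row=3, L[3]='l', prepend. Next row=LF[3]=9
  step 13: row=9, L[9]='l', prepend. Next row=LF[9]=13
  step 14: row=13, L[13]='k', prepend. Next row=LF[13]=6
  step 15: row=6, L[6]='l', prepend. Next row=LF[6]=11
Reversed output: lklljllkjljkll$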